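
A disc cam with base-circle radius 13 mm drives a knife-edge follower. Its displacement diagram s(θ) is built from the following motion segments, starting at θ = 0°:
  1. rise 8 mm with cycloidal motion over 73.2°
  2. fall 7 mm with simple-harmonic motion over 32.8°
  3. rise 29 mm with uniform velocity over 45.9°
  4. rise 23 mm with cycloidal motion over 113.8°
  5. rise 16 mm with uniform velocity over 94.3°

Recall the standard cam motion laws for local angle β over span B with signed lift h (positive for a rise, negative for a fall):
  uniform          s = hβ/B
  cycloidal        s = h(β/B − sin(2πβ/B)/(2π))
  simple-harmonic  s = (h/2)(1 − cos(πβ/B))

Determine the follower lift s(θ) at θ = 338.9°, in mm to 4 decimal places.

seg 1 [0°–73.2°] cycloidal, h=8: full span → s += 8 → s = 8.0000
seg 2 [73.2°–106°] simple-harmonic, h=-7: full span → s += -7 → s = 1.0000
seg 3 [106°–151.9°] uniform, h=29: full span → s += 29 → s = 30.0000
seg 4 [151.9°–265.7°] cycloidal, h=23: full span → s += 23 → s = 53.0000
seg 5 [265.7°–360°] uniform, h=16: θ=338.9° here. β=73.2, B=94.3. 16·73.2/94.3 = 12.4199 → s = 65.4199

65.4199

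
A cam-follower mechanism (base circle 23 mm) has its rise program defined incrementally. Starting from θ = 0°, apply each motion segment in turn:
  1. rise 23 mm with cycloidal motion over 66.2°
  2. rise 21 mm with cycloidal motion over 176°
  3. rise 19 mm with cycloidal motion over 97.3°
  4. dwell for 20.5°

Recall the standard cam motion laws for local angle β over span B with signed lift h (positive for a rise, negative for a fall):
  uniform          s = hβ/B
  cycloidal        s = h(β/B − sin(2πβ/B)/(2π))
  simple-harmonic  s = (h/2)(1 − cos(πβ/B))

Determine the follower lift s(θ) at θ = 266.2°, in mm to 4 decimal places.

seg 1 [0°–66.2°] cycloidal, h=23: full span → s += 23 → s = 23.0000
seg 2 [66.2°–242.2°] cycloidal, h=21: full span → s += 21 → s = 44.0000
seg 3 [242.2°–339.5°] cycloidal, h=19: θ=266.2° here. β=24, B=97.3. 19·(0.2467 − sin(2π·0.2467)/(2π)) = 1.6633 → s = 45.6633

45.6633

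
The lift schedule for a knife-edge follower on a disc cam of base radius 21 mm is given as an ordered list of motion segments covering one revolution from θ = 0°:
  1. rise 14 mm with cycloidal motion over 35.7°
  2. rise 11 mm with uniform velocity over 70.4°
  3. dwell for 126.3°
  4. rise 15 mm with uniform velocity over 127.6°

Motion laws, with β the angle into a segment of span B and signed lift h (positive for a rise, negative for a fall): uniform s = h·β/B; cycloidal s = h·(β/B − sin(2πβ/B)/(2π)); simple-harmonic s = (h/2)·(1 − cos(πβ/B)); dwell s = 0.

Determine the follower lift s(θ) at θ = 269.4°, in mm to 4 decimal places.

seg 1 [0°–35.7°] cycloidal, h=14: full span → s += 14 → s = 14.0000
seg 2 [35.7°–106.1°] uniform, h=11: full span → s += 11 → s = 25.0000
seg 3 [106.1°–232.4°] dwell: s stays 25.0000
seg 4 [232.4°–360°] uniform, h=15: θ=269.4° here. β=37, B=127.6. 15·37/127.6 = 4.3495 → s = 29.3495

29.3495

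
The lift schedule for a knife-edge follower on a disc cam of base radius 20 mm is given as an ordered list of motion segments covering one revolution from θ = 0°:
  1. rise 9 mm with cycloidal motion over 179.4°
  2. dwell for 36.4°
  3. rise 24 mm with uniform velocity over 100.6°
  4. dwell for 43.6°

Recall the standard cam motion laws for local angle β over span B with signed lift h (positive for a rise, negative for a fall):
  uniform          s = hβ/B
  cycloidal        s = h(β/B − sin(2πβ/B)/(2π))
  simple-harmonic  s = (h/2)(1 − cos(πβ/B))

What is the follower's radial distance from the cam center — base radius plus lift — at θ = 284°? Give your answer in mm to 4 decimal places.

seg 1 [0°–179.4°] cycloidal, h=9: full span → s += 9 → s = 9.0000
seg 2 [179.4°–215.8°] dwell: s stays 9.0000
seg 3 [215.8°–316.4°] uniform, h=24: θ=284° here. β=68.2, B=100.6. 24·68.2/100.6 = 16.2704 → s = 25.2704
radial distance = base radius + s = 20 + 25.2704 = 45.2704

45.2704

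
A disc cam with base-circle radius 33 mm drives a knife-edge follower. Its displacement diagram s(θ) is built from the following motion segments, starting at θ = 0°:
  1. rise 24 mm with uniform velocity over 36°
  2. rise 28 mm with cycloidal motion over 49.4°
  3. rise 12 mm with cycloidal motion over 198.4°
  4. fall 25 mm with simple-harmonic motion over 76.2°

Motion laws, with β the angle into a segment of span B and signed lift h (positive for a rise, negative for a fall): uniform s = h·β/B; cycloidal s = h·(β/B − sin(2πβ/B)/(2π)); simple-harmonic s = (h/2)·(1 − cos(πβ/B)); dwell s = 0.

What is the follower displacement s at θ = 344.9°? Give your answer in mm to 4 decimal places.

seg 1 [0°–36°] uniform, h=24: full span → s += 24 → s = 24.0000
seg 2 [36°–85.4°] cycloidal, h=28: full span → s += 28 → s = 52.0000
seg 3 [85.4°–283.8°] cycloidal, h=12: full span → s += 12 → s = 64.0000
seg 4 [283.8°–360°] simple-harmonic, h=-25: θ=344.9° here. β=61.1, B=76.2. -25/2·(1 − cos(π·0.8018)) = -22.6550 → s = 41.3450

41.3450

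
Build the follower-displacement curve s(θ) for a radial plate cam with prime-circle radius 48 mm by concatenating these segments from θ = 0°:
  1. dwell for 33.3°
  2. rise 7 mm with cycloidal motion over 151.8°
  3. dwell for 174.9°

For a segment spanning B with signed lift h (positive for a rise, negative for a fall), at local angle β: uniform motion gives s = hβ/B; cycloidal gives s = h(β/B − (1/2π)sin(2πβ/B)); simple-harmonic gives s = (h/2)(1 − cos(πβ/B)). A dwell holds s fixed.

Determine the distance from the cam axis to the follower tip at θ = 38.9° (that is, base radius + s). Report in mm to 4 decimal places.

seg 1 [0°–33.3°] dwell: s stays 0.0000
seg 2 [33.3°–185.1°] cycloidal, h=7: θ=38.9° here. β=5.6, B=151.8. 7·(0.0369 − sin(2π·0.0369)/(2π)) = 0.0023 → s = 0.0023
radial distance = base radius + s = 48 + 0.0023 = 48.0023

48.0023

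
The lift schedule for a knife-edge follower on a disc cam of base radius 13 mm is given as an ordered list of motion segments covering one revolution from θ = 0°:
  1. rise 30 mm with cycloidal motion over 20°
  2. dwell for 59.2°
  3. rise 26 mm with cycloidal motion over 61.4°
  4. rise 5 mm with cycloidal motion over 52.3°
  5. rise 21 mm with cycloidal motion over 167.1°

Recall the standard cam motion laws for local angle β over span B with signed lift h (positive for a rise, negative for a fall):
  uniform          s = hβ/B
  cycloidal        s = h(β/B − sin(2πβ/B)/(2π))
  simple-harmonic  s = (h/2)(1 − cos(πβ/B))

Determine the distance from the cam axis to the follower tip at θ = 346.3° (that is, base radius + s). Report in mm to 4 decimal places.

seg 1 [0°–20°] cycloidal, h=30: full span → s += 30 → s = 30.0000
seg 2 [20°–79.2°] dwell: s stays 30.0000
seg 3 [79.2°–140.6°] cycloidal, h=26: full span → s += 26 → s = 56.0000
seg 4 [140.6°–192.9°] cycloidal, h=5: full span → s += 5 → s = 61.0000
seg 5 [192.9°–360°] cycloidal, h=21: θ=346.3° here. β=153.4, B=167.1. 21·(0.9180 − sin(2π·0.9180)/(2π)) = 20.9249 → s = 81.9249
radial distance = base radius + s = 13 + 81.9249 = 94.9249

94.9249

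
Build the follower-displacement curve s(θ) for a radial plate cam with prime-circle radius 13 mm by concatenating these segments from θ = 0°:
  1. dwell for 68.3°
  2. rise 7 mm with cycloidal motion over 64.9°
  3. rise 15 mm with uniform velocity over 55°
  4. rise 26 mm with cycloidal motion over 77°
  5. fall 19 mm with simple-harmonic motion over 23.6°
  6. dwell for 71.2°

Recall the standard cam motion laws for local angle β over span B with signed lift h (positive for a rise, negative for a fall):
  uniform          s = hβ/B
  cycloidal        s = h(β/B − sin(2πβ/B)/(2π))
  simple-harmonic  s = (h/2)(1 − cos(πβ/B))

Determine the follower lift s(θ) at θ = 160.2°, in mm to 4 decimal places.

seg 1 [0°–68.3°] dwell: s stays 0.0000
seg 2 [68.3°–133.2°] cycloidal, h=7: full span → s += 7 → s = 7.0000
seg 3 [133.2°–188.2°] uniform, h=15: θ=160.2° here. β=27, B=55. 15·27/55 = 7.3636 → s = 14.3636

14.3636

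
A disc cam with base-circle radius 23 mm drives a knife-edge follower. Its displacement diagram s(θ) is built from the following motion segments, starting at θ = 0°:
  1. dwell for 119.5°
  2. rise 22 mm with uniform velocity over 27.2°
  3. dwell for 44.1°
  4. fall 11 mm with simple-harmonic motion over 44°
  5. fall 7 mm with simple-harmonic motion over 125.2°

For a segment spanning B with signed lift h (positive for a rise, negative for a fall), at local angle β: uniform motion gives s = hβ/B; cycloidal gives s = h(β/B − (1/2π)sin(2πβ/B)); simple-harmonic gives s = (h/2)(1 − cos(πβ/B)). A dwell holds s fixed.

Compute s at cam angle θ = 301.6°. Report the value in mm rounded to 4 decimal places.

seg 1 [0°–119.5°] dwell: s stays 0.0000
seg 2 [119.5°–146.7°] uniform, h=22: full span → s += 22 → s = 22.0000
seg 3 [146.7°–190.8°] dwell: s stays 22.0000
seg 4 [190.8°–234.8°] simple-harmonic, h=-11: full span → s += -11 → s = 11.0000
seg 5 [234.8°–360°] simple-harmonic, h=-7: θ=301.6° here. β=66.8, B=125.2. -7/2·(1 − cos(π·0.5335)) = -3.8682 → s = 7.1318

7.1318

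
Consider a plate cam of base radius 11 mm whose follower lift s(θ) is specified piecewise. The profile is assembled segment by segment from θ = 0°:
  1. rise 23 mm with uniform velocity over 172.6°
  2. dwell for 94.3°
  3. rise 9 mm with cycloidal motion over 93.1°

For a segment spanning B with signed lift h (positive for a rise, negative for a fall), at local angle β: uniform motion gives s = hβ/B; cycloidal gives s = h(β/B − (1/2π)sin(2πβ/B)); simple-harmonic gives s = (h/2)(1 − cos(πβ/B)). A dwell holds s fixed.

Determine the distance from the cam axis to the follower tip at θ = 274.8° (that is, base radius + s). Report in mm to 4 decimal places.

seg 1 [0°–172.6°] uniform, h=23: full span → s += 23 → s = 23.0000
seg 2 [172.6°–266.9°] dwell: s stays 23.0000
seg 3 [266.9°–360°] cycloidal, h=9: θ=274.8° here. β=7.9, B=93.1. 9·(0.0849 − sin(2π·0.0849)/(2π)) = 0.0357 → s = 23.0357
radial distance = base radius + s = 11 + 23.0357 = 34.0357

34.0357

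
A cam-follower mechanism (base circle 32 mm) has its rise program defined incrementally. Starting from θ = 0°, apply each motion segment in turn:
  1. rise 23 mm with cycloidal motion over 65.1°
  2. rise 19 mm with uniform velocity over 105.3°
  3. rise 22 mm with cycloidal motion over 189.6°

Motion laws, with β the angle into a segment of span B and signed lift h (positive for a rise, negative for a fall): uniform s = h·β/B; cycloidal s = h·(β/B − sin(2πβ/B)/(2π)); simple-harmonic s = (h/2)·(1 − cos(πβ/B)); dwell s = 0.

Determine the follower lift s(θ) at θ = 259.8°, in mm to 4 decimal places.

seg 1 [0°–65.1°] cycloidal, h=23: full span → s += 23 → s = 23.0000
seg 2 [65.1°–170.4°] uniform, h=19: full span → s += 19 → s = 42.0000
seg 3 [170.4°–360°] cycloidal, h=22: θ=259.8° here. β=89.4, B=189.6. 22·(0.4715 − sin(2π·0.4715)/(2π)) = 9.7502 → s = 51.7502

51.7502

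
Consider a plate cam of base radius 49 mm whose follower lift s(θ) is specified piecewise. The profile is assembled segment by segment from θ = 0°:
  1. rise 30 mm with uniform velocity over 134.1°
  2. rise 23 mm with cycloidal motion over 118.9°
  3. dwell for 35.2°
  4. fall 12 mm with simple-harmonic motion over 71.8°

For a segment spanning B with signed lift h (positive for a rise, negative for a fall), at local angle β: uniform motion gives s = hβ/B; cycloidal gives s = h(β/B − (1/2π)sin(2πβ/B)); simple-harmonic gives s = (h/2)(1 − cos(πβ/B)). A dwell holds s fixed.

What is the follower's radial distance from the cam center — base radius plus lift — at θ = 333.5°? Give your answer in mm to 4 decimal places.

seg 1 [0°–134.1°] uniform, h=30: full span → s += 30 → s = 30.0000
seg 2 [134.1°–253°] cycloidal, h=23: full span → s += 23 → s = 53.0000
seg 3 [253°–288.2°] dwell: s stays 53.0000
seg 4 [288.2°–360°] simple-harmonic, h=-12: θ=333.5° here. β=45.3, B=71.8. -12/2·(1 − cos(π·0.6309)) = -8.3988 → s = 44.6012
radial distance = base radius + s = 49 + 44.6012 = 93.6012

93.6012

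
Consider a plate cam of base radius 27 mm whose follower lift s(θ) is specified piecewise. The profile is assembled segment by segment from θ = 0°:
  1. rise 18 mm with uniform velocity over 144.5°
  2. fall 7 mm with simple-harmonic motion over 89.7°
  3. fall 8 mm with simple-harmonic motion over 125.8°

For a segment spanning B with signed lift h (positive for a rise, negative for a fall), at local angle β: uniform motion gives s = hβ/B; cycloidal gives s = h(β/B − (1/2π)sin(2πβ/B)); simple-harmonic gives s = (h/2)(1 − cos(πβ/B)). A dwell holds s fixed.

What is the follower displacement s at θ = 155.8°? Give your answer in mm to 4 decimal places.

seg 1 [0°–144.5°] uniform, h=18: full span → s += 18 → s = 18.0000
seg 2 [144.5°–234.2°] simple-harmonic, h=-7: θ=155.8° here. β=11.3, B=89.7. -7/2·(1 − cos(π·0.1260)) = -0.2705 → s = 17.7295

17.7295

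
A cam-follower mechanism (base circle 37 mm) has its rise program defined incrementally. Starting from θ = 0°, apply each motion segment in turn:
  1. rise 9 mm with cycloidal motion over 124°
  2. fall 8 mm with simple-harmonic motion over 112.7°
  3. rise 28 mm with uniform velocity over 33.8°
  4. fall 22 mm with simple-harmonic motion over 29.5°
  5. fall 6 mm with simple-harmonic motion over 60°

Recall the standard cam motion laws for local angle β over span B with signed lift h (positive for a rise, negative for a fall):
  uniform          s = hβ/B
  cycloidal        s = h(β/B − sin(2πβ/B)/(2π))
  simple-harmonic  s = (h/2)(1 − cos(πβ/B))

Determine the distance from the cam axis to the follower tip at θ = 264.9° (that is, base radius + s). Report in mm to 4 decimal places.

seg 1 [0°–124°] cycloidal, h=9: full span → s += 9 → s = 9.0000
seg 2 [124°–236.7°] simple-harmonic, h=-8: full span → s += -8 → s = 1.0000
seg 3 [236.7°–270.5°] uniform, h=28: θ=264.9° here. β=28.2, B=33.8. 28·28.2/33.8 = 23.3609 → s = 24.3609
radial distance = base radius + s = 37 + 24.3609 = 61.3609

61.3609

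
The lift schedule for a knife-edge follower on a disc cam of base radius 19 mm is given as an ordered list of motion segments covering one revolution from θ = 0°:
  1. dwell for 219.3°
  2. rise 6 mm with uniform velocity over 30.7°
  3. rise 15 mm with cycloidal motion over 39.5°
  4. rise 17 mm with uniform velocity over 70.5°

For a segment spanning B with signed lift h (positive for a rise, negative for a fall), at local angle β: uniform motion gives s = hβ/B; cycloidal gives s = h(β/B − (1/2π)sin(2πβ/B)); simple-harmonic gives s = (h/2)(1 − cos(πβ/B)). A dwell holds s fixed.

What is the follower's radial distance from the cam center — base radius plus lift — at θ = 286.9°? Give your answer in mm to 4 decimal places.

seg 1 [0°–219.3°] dwell: s stays 0.0000
seg 2 [219.3°–250°] uniform, h=6: full span → s += 6 → s = 6.0000
seg 3 [250°–289.5°] cycloidal, h=15: θ=286.9° here. β=36.9, B=39.5. 15·(0.9342 − sin(2π·0.9342)/(2π)) = 14.9721 → s = 20.9721
radial distance = base radius + s = 19 + 20.9721 = 39.9721

39.9721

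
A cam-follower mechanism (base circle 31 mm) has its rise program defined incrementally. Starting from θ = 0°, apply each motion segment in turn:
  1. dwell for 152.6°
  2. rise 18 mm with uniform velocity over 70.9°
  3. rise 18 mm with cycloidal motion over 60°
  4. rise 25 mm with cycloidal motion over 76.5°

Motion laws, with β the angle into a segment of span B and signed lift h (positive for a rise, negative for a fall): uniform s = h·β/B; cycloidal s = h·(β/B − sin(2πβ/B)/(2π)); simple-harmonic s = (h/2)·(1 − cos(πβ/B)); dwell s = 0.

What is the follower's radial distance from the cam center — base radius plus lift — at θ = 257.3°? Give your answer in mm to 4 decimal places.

seg 1 [0°–152.6°] dwell: s stays 0.0000
seg 2 [152.6°–223.5°] uniform, h=18: full span → s += 18 → s = 18.0000
seg 3 [223.5°–283.5°] cycloidal, h=18: θ=257.3° here. β=33.8, B=60. 18·(0.5633 − sin(2π·0.5633)/(2π)) = 11.2502 → s = 29.2502
radial distance = base radius + s = 31 + 29.2502 = 60.2502

60.2502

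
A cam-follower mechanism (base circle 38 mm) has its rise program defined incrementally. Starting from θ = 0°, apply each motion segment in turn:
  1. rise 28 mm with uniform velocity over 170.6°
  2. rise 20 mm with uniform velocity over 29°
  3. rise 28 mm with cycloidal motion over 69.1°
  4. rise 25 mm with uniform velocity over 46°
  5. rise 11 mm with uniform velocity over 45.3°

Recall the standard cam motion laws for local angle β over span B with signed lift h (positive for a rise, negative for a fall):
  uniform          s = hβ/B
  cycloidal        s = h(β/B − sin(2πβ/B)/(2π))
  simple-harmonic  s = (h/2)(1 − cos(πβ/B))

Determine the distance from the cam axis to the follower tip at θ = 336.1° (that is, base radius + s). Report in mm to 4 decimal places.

seg 1 [0°–170.6°] uniform, h=28: full span → s += 28 → s = 28.0000
seg 2 [170.6°–199.6°] uniform, h=20: full span → s += 20 → s = 48.0000
seg 3 [199.6°–268.7°] cycloidal, h=28: full span → s += 28 → s = 76.0000
seg 4 [268.7°–314.7°] uniform, h=25: full span → s += 25 → s = 101.0000
seg 5 [314.7°–360°] uniform, h=11: θ=336.1° here. β=21.4, B=45.3. 11·21.4/45.3 = 5.1965 → s = 106.1965
radial distance = base radius + s = 38 + 106.1965 = 144.1965

144.1965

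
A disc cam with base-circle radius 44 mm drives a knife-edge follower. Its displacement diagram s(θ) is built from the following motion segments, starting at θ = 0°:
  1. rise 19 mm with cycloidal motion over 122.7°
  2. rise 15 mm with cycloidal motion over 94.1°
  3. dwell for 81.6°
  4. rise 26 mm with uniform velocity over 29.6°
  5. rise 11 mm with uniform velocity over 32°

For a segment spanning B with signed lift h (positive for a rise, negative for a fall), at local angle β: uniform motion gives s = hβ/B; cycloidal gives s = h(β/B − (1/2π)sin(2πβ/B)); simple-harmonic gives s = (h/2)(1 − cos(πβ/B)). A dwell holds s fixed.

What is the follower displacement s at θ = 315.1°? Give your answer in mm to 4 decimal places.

seg 1 [0°–122.7°] cycloidal, h=19: full span → s += 19 → s = 19.0000
seg 2 [122.7°–216.8°] cycloidal, h=15: full span → s += 15 → s = 34.0000
seg 3 [216.8°–298.4°] dwell: s stays 34.0000
seg 4 [298.4°–328°] uniform, h=26: θ=315.1° here. β=16.7, B=29.6. 26·16.7/29.6 = 14.6689 → s = 48.6689

48.6689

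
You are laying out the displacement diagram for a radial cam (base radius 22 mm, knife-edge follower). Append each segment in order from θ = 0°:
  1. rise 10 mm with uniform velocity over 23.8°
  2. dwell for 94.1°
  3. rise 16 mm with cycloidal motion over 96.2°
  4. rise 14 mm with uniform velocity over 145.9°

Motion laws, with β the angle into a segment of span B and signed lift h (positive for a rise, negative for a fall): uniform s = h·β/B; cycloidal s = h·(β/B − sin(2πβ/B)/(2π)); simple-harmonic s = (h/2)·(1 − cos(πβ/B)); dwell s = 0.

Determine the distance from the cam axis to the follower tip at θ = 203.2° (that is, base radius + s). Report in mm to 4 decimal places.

seg 1 [0°–23.8°] uniform, h=10: full span → s += 10 → s = 10.0000
seg 2 [23.8°–117.9°] dwell: s stays 10.0000
seg 3 [117.9°–214.1°] cycloidal, h=16: θ=203.2° here. β=85.3, B=96.2. 16·(0.8867 − sin(2π·0.8867)/(2π)) = 15.8507 → s = 25.8507
radial distance = base radius + s = 22 + 25.8507 = 47.8507

47.8507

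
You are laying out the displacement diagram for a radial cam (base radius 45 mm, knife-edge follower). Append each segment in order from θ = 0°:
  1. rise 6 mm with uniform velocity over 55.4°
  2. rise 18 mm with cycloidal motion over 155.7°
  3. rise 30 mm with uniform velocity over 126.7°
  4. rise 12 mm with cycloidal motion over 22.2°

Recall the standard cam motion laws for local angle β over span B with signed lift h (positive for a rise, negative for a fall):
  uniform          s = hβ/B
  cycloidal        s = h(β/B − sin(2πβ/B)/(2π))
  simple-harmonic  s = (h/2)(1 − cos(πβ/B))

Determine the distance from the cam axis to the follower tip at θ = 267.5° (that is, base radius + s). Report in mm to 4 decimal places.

seg 1 [0°–55.4°] uniform, h=6: full span → s += 6 → s = 6.0000
seg 2 [55.4°–211.1°] cycloidal, h=18: full span → s += 18 → s = 24.0000
seg 3 [211.1°–337.8°] uniform, h=30: θ=267.5° here. β=56.4, B=126.7. 30·56.4/126.7 = 13.3544 → s = 37.3544
radial distance = base radius + s = 45 + 37.3544 = 82.3544

82.3544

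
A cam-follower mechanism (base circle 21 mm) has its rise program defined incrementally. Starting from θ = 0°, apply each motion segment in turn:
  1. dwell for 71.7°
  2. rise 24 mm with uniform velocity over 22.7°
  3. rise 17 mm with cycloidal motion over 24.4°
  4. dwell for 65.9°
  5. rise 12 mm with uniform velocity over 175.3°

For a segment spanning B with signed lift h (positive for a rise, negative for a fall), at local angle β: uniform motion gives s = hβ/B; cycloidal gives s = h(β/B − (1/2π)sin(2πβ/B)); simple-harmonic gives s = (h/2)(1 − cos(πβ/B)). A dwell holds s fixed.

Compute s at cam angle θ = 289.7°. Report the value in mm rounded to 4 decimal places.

seg 1 [0°–71.7°] dwell: s stays 0.0000
seg 2 [71.7°–94.4°] uniform, h=24: full span → s += 24 → s = 24.0000
seg 3 [94.4°–118.8°] cycloidal, h=17: full span → s += 17 → s = 41.0000
seg 4 [118.8°–184.7°] dwell: s stays 41.0000
seg 5 [184.7°–360°] uniform, h=12: θ=289.7° here. β=105, B=175.3. 12·105/175.3 = 7.1877 → s = 48.1877

48.1877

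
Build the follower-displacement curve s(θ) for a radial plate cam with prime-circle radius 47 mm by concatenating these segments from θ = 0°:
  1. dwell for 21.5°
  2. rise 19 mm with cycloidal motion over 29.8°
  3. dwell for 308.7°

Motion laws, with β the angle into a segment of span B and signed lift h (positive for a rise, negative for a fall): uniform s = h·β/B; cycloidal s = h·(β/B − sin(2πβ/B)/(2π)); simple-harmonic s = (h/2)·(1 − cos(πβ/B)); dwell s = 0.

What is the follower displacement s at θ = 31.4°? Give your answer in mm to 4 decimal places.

seg 1 [0°–21.5°] dwell: s stays 0.0000
seg 2 [21.5°–51.3°] cycloidal, h=19: θ=31.4° here. β=9.9, B=29.8. 19·(0.3322 − sin(2π·0.3322)/(2π)) = 3.6827 → s = 3.6827

3.6827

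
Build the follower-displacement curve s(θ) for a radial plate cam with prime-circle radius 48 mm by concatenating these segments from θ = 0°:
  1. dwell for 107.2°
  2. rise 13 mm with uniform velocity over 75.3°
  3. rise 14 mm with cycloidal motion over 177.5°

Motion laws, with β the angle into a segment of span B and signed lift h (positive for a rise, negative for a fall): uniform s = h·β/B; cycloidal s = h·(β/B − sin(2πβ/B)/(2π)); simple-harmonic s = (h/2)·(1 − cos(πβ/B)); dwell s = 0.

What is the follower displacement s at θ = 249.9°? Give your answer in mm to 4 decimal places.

seg 1 [0°–107.2°] dwell: s stays 0.0000
seg 2 [107.2°–182.5°] uniform, h=13: full span → s += 13 → s = 13.0000
seg 3 [182.5°–360°] cycloidal, h=14: θ=249.9° here. β=67.4, B=177.5. 14·(0.3797 − sin(2π·0.3797)/(2π)) = 3.7879 → s = 16.7879

16.7879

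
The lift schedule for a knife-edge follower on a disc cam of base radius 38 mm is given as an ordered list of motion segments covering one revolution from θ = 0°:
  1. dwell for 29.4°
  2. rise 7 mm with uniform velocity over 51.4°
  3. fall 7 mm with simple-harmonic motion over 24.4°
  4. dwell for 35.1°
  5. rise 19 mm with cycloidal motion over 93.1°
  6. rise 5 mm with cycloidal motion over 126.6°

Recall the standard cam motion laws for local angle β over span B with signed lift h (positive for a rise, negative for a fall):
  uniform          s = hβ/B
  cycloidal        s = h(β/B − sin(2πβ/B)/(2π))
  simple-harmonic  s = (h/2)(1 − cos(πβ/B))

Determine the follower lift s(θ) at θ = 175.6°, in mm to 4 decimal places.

seg 1 [0°–29.4°] dwell: s stays 0.0000
seg 2 [29.4°–80.8°] uniform, h=7: full span → s += 7 → s = 7.0000
seg 3 [80.8°–105.2°] simple-harmonic, h=-7: full span → s += -7 → s = 0.0000
seg 4 [105.2°–140.3°] dwell: s stays 0.0000
seg 5 [140.3°–233.4°] cycloidal, h=19: θ=175.6° here. β=35.3, B=93.1. 19·(0.3792 − sin(2π·0.3792)/(2π)) = 5.1225 → s = 5.1225

5.1225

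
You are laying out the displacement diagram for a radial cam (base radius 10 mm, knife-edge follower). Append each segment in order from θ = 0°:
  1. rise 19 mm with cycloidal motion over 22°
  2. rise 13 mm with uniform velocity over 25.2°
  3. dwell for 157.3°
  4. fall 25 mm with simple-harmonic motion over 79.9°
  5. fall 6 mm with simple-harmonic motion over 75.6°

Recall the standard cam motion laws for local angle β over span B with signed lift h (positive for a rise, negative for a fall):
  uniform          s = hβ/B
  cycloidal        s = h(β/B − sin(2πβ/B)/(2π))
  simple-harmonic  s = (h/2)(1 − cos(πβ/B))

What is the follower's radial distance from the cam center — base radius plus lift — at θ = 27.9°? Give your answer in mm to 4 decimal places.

seg 1 [0°–22°] cycloidal, h=19: full span → s += 19 → s = 19.0000
seg 2 [22°–47.2°] uniform, h=13: θ=27.9° here. β=5.9, B=25.2. 13·5.9/25.2 = 3.0437 → s = 22.0437
radial distance = base radius + s = 10 + 22.0437 = 32.0437

32.0437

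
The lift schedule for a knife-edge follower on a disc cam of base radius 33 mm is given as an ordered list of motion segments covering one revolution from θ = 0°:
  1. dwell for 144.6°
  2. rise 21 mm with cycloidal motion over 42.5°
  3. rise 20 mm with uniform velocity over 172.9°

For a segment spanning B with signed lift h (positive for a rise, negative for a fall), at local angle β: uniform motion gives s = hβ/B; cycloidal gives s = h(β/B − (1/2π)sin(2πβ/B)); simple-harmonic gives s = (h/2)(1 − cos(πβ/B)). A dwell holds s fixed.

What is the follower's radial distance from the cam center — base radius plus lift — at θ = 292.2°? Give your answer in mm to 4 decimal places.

seg 1 [0°–144.6°] dwell: s stays 0.0000
seg 2 [144.6°–187.1°] cycloidal, h=21: full span → s += 21 → s = 21.0000
seg 3 [187.1°–360°] uniform, h=20: θ=292.2° here. β=105.1, B=172.9. 20·105.1/172.9 = 12.1573 → s = 33.1573
radial distance = base radius + s = 33 + 33.1573 = 66.1573

66.1573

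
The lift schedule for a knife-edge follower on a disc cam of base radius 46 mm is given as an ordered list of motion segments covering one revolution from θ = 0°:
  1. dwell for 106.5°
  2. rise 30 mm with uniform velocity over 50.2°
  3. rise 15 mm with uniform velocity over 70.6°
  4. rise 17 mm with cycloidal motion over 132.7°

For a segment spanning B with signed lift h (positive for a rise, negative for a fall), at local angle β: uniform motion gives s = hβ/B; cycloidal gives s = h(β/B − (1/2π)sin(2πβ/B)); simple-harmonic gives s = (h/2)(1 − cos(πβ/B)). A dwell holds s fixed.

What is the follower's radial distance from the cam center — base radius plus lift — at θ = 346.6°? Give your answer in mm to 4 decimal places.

seg 1 [0°–106.5°] dwell: s stays 0.0000
seg 2 [106.5°–156.7°] uniform, h=30: full span → s += 30 → s = 30.0000
seg 3 [156.7°–227.3°] uniform, h=15: full span → s += 15 → s = 45.0000
seg 4 [227.3°–360°] cycloidal, h=17: θ=346.6° here. β=119.3, B=132.7. 17·(0.8990 − sin(2π·0.8990)/(2π)) = 16.8871 → s = 61.8871
radial distance = base radius + s = 46 + 61.8871 = 107.8871

107.8871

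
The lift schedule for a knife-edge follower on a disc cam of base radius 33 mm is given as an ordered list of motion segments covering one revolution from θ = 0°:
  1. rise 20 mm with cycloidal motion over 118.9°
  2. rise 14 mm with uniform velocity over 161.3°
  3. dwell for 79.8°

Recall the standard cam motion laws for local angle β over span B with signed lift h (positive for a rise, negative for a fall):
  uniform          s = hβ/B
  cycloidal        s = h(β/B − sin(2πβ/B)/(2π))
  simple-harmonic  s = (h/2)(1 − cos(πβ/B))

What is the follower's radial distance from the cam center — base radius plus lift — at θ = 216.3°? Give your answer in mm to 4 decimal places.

seg 1 [0°–118.9°] cycloidal, h=20: full span → s += 20 → s = 20.0000
seg 2 [118.9°–280.2°] uniform, h=14: θ=216.3° here. β=97.4, B=161.3. 14·97.4/161.3 = 8.4538 → s = 28.4538
radial distance = base radius + s = 33 + 28.4538 = 61.4538

61.4538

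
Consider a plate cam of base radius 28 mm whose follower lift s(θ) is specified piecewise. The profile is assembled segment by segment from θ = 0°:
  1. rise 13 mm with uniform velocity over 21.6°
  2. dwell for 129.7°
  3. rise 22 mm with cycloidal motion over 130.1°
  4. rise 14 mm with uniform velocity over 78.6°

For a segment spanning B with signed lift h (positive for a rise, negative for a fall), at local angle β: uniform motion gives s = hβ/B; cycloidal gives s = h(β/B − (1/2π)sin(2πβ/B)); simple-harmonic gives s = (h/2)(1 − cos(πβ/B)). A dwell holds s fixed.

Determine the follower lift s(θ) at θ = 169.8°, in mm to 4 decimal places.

seg 1 [0°–21.6°] uniform, h=13: full span → s += 13 → s = 13.0000
seg 2 [21.6°–151.3°] dwell: s stays 13.0000
seg 3 [151.3°–281.4°] cycloidal, h=22: θ=169.8° here. β=18.5, B=130.1. 22·(0.1422 − sin(2π·0.1422)/(2π)) = 0.3999 → s = 13.3999

13.3999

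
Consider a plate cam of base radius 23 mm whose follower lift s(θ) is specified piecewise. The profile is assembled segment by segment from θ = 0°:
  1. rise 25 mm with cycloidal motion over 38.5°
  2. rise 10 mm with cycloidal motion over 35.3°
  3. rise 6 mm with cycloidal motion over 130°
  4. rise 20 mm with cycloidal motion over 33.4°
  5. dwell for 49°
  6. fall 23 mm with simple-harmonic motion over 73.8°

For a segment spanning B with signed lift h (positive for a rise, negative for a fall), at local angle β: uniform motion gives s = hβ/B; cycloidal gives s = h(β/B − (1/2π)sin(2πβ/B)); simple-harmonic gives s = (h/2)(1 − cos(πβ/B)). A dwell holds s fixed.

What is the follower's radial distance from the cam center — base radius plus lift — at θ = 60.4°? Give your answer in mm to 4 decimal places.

seg 1 [0°–38.5°] cycloidal, h=25: full span → s += 25 → s = 25.0000
seg 2 [38.5°–73.8°] cycloidal, h=10: θ=60.4° here. β=21.9, B=35.3. 10·(0.6204 − sin(2π·0.6204)/(2π)) = 7.2963 → s = 32.2963
radial distance = base radius + s = 23 + 32.2963 = 55.2963

55.2963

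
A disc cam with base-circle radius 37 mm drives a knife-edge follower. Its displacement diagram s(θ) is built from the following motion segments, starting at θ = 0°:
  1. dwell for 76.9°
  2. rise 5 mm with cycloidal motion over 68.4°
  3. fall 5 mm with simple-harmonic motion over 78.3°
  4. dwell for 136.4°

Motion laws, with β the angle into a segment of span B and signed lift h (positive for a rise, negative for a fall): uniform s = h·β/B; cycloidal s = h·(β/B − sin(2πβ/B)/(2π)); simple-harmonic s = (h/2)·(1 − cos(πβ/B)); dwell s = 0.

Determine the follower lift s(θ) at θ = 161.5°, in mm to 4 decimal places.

seg 1 [0°–76.9°] dwell: s stays 0.0000
seg 2 [76.9°–145.3°] cycloidal, h=5: full span → s += 5 → s = 5.0000
seg 3 [145.3°–223.6°] simple-harmonic, h=-5: θ=161.5° here. β=16.2, B=78.3. -5/2·(1 − cos(π·0.2069)) = -0.5098 → s = 4.4902

4.4902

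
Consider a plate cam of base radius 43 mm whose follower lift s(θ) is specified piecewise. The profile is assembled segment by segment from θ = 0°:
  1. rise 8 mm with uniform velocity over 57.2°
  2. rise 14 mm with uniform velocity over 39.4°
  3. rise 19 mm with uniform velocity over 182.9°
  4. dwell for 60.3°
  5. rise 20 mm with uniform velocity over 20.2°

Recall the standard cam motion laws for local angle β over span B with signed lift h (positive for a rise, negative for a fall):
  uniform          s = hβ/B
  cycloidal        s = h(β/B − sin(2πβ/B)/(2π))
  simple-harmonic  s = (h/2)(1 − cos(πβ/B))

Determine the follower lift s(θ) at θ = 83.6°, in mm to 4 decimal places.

seg 1 [0°–57.2°] uniform, h=8: full span → s += 8 → s = 8.0000
seg 2 [57.2°–96.6°] uniform, h=14: θ=83.6° here. β=26.4, B=39.4. 14·26.4/39.4 = 9.3807 → s = 17.3807

17.3807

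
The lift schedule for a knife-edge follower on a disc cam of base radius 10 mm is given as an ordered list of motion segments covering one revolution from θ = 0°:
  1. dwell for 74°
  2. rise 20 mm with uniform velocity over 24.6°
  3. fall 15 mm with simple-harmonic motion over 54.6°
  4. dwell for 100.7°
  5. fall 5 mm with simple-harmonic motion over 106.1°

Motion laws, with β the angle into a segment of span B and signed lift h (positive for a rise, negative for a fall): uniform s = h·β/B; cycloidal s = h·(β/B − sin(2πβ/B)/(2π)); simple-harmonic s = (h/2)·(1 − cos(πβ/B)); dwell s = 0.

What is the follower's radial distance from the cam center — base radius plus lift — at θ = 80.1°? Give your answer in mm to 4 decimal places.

seg 1 [0°–74°] dwell: s stays 0.0000
seg 2 [74°–98.6°] uniform, h=20: θ=80.1° here. β=6.1, B=24.6. 20·6.1/24.6 = 4.9593 → s = 4.9593
radial distance = base radius + s = 10 + 4.9593 = 14.9593

14.9593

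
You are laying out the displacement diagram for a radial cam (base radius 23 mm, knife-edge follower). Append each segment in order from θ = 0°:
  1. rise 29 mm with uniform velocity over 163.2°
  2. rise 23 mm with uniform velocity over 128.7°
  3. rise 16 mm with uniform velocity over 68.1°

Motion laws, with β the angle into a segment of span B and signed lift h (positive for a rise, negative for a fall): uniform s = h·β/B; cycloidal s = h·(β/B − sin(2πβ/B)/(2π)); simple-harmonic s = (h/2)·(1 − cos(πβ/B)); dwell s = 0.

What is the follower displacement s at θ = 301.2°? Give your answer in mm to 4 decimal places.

seg 1 [0°–163.2°] uniform, h=29: full span → s += 29 → s = 29.0000
seg 2 [163.2°–291.9°] uniform, h=23: full span → s += 23 → s = 52.0000
seg 3 [291.9°–360°] uniform, h=16: θ=301.2° here. β=9.3, B=68.1. 16·9.3/68.1 = 2.1850 → s = 54.1850

54.1850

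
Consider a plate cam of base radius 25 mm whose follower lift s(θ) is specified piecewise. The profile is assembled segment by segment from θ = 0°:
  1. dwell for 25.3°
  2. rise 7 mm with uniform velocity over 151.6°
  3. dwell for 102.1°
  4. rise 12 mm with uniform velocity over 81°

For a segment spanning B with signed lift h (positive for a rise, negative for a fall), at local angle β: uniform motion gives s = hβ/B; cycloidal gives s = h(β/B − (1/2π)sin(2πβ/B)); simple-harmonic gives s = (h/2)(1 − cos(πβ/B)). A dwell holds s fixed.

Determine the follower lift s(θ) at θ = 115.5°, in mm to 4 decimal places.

seg 1 [0°–25.3°] dwell: s stays 0.0000
seg 2 [25.3°–176.9°] uniform, h=7: θ=115.5° here. β=90.2, B=151.6. 7·90.2/151.6 = 4.1649 → s = 4.1649

4.1649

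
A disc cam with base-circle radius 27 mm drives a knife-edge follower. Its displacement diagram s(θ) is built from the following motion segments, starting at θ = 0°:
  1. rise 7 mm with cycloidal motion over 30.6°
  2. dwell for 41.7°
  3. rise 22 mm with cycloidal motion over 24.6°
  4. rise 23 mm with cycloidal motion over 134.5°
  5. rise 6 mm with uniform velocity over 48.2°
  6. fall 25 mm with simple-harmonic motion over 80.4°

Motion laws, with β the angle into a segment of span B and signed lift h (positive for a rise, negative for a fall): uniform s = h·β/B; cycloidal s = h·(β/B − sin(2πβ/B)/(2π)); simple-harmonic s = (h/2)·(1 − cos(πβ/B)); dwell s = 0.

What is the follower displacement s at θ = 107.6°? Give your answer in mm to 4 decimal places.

seg 1 [0°–30.6°] cycloidal, h=7: full span → s += 7 → s = 7.0000
seg 2 [30.6°–72.3°] dwell: s stays 7.0000
seg 3 [72.3°–96.9°] cycloidal, h=22: full span → s += 22 → s = 29.0000
seg 4 [96.9°–231.4°] cycloidal, h=23: θ=107.6° here. β=10.7, B=134.5. 23·(0.0796 − sin(2π·0.0796)/(2π)) = 0.0752 → s = 29.0752

29.0752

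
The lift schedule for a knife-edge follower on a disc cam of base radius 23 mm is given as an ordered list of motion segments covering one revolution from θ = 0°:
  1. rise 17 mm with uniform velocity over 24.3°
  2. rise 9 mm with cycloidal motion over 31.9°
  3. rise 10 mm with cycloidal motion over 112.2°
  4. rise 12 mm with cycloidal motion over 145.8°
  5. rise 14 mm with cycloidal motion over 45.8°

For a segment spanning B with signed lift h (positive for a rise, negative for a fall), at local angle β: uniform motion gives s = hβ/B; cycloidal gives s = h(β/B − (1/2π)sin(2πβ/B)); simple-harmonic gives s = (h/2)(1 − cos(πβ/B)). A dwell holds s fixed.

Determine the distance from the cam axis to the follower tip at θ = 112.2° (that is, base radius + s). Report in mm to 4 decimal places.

seg 1 [0°–24.3°] uniform, h=17: full span → s += 17 → s = 17.0000
seg 2 [24.3°–56.2°] cycloidal, h=9: full span → s += 9 → s = 26.0000
seg 3 [56.2°–168.4°] cycloidal, h=10: θ=112.2° here. β=56, B=112.2. 10·(0.4991 − sin(2π·0.4991)/(2π)) = 4.9822 → s = 30.9822
radial distance = base radius + s = 23 + 30.9822 = 53.9822

53.9822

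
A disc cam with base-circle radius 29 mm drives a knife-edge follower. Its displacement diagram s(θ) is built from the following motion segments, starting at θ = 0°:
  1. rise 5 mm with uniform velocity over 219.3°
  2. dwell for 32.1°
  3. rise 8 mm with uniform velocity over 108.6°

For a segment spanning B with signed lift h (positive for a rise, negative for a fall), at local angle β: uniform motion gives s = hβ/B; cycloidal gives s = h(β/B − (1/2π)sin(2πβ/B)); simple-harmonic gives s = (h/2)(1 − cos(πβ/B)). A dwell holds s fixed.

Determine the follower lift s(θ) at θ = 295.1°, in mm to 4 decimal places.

seg 1 [0°–219.3°] uniform, h=5: full span → s += 5 → s = 5.0000
seg 2 [219.3°–251.4°] dwell: s stays 5.0000
seg 3 [251.4°–360°] uniform, h=8: θ=295.1° here. β=43.7, B=108.6. 8·43.7/108.6 = 3.2192 → s = 8.2192

8.2192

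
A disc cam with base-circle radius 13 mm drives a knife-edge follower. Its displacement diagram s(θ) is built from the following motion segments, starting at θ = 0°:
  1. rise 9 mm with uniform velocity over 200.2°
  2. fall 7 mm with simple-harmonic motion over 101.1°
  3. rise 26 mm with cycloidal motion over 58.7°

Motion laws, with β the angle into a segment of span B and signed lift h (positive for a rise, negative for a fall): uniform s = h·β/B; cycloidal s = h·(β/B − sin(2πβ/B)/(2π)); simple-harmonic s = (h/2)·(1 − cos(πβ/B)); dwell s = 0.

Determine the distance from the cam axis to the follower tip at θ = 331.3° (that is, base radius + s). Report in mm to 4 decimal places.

seg 1 [0°–200.2°] uniform, h=9: full span → s += 9 → s = 9.0000
seg 2 [200.2°–301.3°] simple-harmonic, h=-7: full span → s += -7 → s = 2.0000
seg 3 [301.3°–360°] cycloidal, h=26: θ=331.3° here. β=30, B=58.7. 26·(0.5111 − sin(2π·0.5111)/(2π)) = 13.5756 → s = 15.5756
radial distance = base radius + s = 13 + 15.5756 = 28.5756

28.5756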